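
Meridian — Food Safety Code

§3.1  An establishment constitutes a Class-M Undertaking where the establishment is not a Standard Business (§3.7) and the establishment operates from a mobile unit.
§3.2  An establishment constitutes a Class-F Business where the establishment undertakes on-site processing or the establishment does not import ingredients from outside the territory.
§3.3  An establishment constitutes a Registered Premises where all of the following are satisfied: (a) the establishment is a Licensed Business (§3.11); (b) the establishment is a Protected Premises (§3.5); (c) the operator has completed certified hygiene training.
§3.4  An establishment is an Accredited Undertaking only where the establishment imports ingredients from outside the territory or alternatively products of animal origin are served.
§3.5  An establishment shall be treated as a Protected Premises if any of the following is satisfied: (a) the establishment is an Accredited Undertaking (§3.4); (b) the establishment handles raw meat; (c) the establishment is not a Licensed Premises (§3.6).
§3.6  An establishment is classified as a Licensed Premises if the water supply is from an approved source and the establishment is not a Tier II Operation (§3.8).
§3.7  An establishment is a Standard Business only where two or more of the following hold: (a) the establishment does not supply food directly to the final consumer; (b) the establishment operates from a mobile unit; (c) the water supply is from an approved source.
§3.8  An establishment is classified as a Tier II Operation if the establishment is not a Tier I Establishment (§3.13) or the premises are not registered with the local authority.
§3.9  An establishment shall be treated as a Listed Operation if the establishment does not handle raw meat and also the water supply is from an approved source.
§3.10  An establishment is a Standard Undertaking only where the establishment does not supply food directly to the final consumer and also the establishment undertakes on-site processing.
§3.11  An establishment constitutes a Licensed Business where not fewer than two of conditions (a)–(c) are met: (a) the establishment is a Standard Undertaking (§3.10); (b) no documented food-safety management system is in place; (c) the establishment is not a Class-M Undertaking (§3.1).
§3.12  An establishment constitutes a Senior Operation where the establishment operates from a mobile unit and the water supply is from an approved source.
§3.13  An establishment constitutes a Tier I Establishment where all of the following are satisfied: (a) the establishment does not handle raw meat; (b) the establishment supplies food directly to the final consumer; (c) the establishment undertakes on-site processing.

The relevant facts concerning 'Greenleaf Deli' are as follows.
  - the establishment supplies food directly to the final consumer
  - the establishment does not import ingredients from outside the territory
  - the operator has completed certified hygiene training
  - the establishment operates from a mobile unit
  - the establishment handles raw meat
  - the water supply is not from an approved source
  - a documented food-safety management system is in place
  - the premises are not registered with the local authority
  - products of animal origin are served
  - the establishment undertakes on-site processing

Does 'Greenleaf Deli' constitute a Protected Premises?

§3.4 — Accredited Undertaking: [the establishment imports ingredients from outside the territory? no] OR [products of animal origin are served? yes] → satisfied.
§3.13 — Tier I Establishment: [the establishment does not handle raw meat? no] AND [the establishment supplies food directly to the final consumer? yes] AND [the establishment undertakes on-site processing? yes] → not satisfied.
§3.8 — Tier II Operation: [not a Tier I Establishment (§3.13)? yes] OR [the premises are not registered with the local authority? yes] → satisfied.
§3.6 — Licensed Premises: [the water supply is from an approved source? no] AND [not a Tier II Operation (§3.8)? no] → not satisfied.
§3.5 — Protected Premises: [Accredited Undertaking (§3.4)? yes] OR [the establishment handles raw meat? yes] OR [not a Licensed Premises (§3.6)? yes] → satisfied.

Yes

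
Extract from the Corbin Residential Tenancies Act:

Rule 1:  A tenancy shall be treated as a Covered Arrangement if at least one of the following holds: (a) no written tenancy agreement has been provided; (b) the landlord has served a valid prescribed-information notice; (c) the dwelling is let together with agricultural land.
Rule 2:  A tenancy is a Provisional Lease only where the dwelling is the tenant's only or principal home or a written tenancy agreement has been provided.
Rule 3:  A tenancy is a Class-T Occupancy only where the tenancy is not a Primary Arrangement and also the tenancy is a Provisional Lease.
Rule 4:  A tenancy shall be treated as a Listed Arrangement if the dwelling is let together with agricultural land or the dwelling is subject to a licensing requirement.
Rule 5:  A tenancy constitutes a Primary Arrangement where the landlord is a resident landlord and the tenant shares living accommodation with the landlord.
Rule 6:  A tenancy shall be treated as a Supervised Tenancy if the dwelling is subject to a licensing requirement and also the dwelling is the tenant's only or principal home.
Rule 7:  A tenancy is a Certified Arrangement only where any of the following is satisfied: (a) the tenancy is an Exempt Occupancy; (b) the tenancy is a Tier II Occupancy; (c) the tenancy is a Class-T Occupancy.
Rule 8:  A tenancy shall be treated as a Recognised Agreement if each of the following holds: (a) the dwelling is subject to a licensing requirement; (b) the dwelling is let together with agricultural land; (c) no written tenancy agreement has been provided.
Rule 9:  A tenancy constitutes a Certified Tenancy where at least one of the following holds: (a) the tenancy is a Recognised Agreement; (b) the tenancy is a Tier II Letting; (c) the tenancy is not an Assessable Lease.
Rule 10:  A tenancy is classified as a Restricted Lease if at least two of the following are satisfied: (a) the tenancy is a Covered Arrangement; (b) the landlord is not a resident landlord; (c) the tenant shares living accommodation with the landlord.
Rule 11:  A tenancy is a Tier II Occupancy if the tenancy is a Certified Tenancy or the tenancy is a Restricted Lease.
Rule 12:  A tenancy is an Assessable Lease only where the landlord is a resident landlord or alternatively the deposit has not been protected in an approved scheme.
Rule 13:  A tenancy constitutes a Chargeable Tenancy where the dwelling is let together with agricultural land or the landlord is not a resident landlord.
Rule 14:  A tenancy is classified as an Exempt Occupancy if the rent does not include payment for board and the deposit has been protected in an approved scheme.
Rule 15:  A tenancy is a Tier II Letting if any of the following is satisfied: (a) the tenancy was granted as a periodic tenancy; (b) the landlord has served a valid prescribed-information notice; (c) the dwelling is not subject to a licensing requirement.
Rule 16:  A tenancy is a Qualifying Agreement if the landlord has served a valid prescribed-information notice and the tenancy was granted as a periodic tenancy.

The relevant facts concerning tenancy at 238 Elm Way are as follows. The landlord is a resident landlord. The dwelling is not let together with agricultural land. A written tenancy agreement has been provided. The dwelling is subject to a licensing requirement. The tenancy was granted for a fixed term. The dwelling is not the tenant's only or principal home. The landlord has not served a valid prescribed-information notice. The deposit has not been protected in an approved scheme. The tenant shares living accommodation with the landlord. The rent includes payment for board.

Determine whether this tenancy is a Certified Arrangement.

rule 14 — Exempt Occupancy: [the rent does not include payment for board? no] AND [the deposit has been protected in an approved scheme? no] → not satisfied.
rule 8 — Recognised Agreement: [the dwelling is subject to a licensing requirement? yes] AND [the dwelling is let together with agricultural land? no] AND [no written tenancy agreement has been provided? no] → not satisfied.
rule 15 — Tier II Letting: [the tenancy was granted as a periodic tenancy? no] OR [the landlord has served a valid prescribed-information notice? no] OR [the dwelling is not subject to a licensing requirement? no] → not satisfied.
rule 12 — Assessable Lease: [the landlord is a resident landlord? yes] OR [the deposit has not been protected in an approved scheme? yes] → satisfied.
rule 9 — Certified Tenancy: [Recognised Agreement (rule 8)? no] OR [Tier II Letting (rule 15)? no] OR [not an Assessable Lease (rule 12)? no] → not satisfied.
rule 1 — Covered Arrangement: [no written tenancy agreement has been provided? no] OR [the landlord has served a valid prescribed-information notice? no] OR [the dwelling is let together with agricultural land? no] → not satisfied.
rule 10 — Restricted Lease: Covered Arrangement (rule 1)? no; the landlord is not a resident landlord? no; the tenant shares living accommodation with the landlord? yes — 1 of 3 hold (need ≥2) → not satisfied.
rule 11 — Tier II Occupancy: [Certified Tenancy (rule 9)? no] OR [Restricted Lease (rule 10)? no] → not satisfied.
rule 5 — Primary Arrangement: [the landlord is a resident landlord? yes] AND [the tenant shares living accommodation with the landlord? yes] → satisfied.
rule 2 — Provisional Lease: [the dwelling is the tenant's only or principal home? no] OR [a written tenancy agreement has been provided? yes] → satisfied.
rule 3 — Class-T Occupancy: [not a Primary Arrangement (rule 5)? no] AND [Provisional Lease (rule 2)? yes] → not satisfied.
rule 7 — Certified Arrangement: [Exempt Occupancy (rule 14)? no] OR [Tier II Occupancy (rule 11)? no] OR [Class-T Occupancy (rule 3)? no] → not satisfied.

No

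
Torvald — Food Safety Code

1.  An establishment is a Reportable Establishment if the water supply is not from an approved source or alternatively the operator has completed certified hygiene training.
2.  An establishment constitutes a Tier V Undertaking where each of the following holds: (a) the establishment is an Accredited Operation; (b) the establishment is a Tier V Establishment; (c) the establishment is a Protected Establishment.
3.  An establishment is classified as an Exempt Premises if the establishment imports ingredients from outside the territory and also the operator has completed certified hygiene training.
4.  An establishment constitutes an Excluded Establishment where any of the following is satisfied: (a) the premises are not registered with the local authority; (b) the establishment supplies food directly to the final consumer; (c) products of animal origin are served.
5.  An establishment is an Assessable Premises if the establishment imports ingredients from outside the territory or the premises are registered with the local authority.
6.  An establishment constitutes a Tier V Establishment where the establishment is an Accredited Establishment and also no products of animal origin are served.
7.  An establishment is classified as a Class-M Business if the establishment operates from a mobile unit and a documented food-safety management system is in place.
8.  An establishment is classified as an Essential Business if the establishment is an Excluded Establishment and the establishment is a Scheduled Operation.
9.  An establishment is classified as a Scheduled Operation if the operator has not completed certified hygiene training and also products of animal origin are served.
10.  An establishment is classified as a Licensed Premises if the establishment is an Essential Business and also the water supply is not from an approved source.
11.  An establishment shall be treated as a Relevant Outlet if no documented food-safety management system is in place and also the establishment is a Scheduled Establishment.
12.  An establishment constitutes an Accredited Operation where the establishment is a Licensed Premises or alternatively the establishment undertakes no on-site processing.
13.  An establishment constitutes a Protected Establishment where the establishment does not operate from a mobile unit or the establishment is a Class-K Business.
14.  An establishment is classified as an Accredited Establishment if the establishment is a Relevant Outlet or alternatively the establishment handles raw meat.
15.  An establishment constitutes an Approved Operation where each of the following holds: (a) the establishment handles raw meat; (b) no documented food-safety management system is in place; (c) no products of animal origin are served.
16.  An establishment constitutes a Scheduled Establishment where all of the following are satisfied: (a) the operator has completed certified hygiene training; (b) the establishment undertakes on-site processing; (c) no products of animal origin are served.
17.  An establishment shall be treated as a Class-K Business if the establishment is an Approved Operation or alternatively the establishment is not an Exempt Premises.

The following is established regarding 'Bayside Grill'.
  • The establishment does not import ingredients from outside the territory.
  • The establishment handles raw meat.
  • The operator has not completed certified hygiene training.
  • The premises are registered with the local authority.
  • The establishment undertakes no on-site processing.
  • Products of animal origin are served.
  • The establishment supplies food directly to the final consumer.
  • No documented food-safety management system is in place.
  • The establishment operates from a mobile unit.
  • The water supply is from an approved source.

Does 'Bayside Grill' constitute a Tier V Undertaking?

paragraph 4 — Excluded Establishment: [the premises are not registered with the local authority? no] OR [the establishment supplies food directly to the final consumer? yes] OR [products of animal origin are served? yes] → satisfied.
paragraph 9 — Scheduled Operation: [the operator has not completed certified hygiene training? yes] AND [products of animal origin are served? yes] → satisfied.
paragraph 8 — Essential Business: [Excluded Establishment (paragraph 4)? yes] AND [Scheduled Operation (paragraph 9)? yes] → satisfied.
paragraph 10 — Licensed Premises: [Essential Business (paragraph 8)? yes] AND [the water supply is not from an approved source? no] → not satisfied.
paragraph 12 — Accredited Operation: [Licensed Premises (paragraph 10)? no] OR [the establishment undertakes no on-site processing? yes] → satisfied.
paragraph 16 — Scheduled Establishment: [the operator has completed certified hygiene training? no] AND [the establishment undertakes on-site processing? no] AND [no products of animal origin are served? no] → not satisfied.
paragraph 11 — Relevant Outlet: [no documented food-safety management system is in place? yes] AND [Scheduled Establishment (paragraph 16)? no] → not satisfied.
paragraph 14 — Accredited Establishment: [Relevant Outlet (paragraph 11)? no] OR [the establishment handles raw meat? yes] → satisfied.
paragraph 6 — Tier V Establishment: [Accredited Establishment (paragraph 14)? yes] AND [no products of animal origin are served? no] → not satisfied.
paragraph 15 — Approved Operation: [the establishment handles raw meat? yes] AND [no documented food-safety management system is in place? yes] AND [no products of animal origin are served? no] → not satisfied.
paragraph 3 — Exempt Premises: [the establishment imports ingredients from outside the territory? no] AND [the operator has completed certified hygiene training? no] → not satisfied.
paragraph 17 — Class-K Business: [Approved Operation (paragraph 15)? no] OR [not an Exempt Premises (paragraph 3)? yes] → satisfied.
paragraph 13 — Protected Establishment: [the establishment does not operate from a mobile unit? no] OR [Class-K Business (paragraph 17)? yes] → satisfied.
paragraph 2 — Tier V Undertaking: [Accredited Operation (paragraph 12)? yes] AND [Tier V Establishment (paragraph 6)? no] AND [Protected Establishment (paragraph 13)? yes] → not satisfied.

No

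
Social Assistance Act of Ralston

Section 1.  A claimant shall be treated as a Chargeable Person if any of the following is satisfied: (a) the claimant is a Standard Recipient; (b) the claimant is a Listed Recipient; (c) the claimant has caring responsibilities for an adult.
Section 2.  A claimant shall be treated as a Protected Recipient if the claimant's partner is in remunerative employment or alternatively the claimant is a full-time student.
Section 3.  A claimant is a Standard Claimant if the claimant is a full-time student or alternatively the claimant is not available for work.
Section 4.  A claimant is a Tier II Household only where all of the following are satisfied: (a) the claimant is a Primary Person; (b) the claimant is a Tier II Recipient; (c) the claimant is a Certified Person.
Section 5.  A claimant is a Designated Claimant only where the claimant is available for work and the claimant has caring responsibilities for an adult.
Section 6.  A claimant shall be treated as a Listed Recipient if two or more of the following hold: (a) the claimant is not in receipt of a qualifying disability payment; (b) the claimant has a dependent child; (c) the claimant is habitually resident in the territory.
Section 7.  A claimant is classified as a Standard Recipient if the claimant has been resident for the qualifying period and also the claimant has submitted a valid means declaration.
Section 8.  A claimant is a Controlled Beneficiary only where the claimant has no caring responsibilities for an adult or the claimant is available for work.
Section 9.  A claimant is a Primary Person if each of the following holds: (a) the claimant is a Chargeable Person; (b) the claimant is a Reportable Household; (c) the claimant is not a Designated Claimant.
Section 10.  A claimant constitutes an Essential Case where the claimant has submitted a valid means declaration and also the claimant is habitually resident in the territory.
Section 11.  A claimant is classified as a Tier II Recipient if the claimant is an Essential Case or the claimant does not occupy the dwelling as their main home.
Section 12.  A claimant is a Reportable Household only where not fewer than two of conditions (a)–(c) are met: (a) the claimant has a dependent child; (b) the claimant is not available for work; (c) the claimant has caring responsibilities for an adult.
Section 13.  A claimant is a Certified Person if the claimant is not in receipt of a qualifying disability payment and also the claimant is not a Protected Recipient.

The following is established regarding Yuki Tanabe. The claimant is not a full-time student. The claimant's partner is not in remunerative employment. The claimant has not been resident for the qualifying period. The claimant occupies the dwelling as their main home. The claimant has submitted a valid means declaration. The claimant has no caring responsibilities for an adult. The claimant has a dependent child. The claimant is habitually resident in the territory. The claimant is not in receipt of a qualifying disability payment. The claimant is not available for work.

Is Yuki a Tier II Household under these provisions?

Under section 7: the claimant has been resident for the qualifying period? no; and the claimant has submitted a valid means declaration? yes. So the claimant is not a Standard Recipient.
Under section 6: the claimant is not in receipt of a qualifying disability payment? yes; the claimant has a dependent child? yes; the claimant is habitually resident in the territory? yes — 3 of 3 hold (need ≥2) → satisfied.
Under section 1: Standard Recipient (section 7)? no; or Listed Recipient (section 6)? yes; or the claimant has caring responsibilities for an adult? no. So the claimant is a Chargeable Person.
Under section 12: the claimant has a dependent child? yes; the claimant is not available for work? yes; the claimant has caring responsibilities for an adult? no — 2 of 3 hold (need ≥2) → satisfied.
Under section 5: the claimant is available for work? no; and the claimant has caring responsibilities for an adult? no. So the claimant is not a Designated Claimant.
Under section 9: Chargeable Person (section 1)? yes; and Reportable Household (section 12)? yes; and not a Designated Claimant (section 5)? yes. So the claimant is a Primary Person.
Under section 10: the claimant has submitted a valid means declaration? yes; and the claimant is habitually resident in the territory? yes. So the claimant is an Essential Case.
Under section 11: Essential Case (section 10)? yes; or the claimant does not occupy the dwelling as their main home? no. So the claimant is a Tier II Recipient.
Under section 2: the claimant's partner is in remunerative employment? no; or the claimant is a full-time student? no. So the claimant is not a Protected Recipient.
Under section 13: the claimant is not in receipt of a qualifying disability payment? yes; and not a Protected Recipient (section 2)? yes. So the claimant is a Certified Person.
Under section 4: Primary Person (section 9)? yes; and Tier II Recipient (section 11)? yes; and Certified Person (section 13)? yes. So the claimant is a Tier II Household.

Yes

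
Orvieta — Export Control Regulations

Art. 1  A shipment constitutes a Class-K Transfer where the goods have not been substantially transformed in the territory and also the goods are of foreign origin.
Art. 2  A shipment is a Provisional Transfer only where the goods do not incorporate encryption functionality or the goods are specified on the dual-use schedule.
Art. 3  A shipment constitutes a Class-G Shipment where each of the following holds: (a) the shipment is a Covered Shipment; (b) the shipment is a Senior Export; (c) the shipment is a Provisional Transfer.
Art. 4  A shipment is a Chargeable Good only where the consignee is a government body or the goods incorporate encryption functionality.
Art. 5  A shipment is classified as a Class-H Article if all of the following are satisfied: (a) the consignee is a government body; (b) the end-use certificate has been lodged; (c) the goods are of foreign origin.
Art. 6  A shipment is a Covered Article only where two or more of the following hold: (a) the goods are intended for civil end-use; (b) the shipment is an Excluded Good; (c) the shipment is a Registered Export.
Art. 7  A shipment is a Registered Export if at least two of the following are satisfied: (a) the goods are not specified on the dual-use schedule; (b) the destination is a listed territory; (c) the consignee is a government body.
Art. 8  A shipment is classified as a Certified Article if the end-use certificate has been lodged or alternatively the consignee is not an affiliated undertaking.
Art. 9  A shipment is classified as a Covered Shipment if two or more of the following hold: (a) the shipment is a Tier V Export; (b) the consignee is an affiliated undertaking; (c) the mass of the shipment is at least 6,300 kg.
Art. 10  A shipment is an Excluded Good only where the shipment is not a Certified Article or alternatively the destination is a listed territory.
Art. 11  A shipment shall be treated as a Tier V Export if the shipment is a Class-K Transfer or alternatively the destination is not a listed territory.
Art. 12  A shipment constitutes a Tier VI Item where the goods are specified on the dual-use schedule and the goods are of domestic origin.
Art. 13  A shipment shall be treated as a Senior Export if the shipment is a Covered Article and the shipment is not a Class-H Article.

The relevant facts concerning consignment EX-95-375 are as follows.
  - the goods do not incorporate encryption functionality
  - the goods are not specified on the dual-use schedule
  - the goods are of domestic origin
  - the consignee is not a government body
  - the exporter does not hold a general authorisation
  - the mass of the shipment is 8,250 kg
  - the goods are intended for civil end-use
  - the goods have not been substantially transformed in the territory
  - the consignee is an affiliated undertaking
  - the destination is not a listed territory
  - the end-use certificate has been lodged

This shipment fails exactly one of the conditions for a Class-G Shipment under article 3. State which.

Senior Export

Under article 1: the goods have not been substantially transformed in the territory? yes; and the goods are of foreign origin? no. So the shipment is not a Class-K Transfer.
Under article 11: Class-K Transfer (article 1)? no; or the destination is not a listed territory? yes. So the shipment is a Tier V Export.
Under article 9: Tier V Export (article 11)? yes; the consignee is an affiliated undertaking? yes; mass of the shipment: 8,250 kg ≥ 6,300 kg? yes — 3 of 3 hold (need ≥2) → satisfied.
Under article 8: the end-use certificate has been lodged? yes; or the consignee is not an affiliated undertaking? no. So the shipment is a Certified Article.
Under article 10: not a Certified Article (article 8)? no; or the destination is a listed territory? no. So the shipment is not an Excluded Good.
Under article 7: the goods are not specified on the dual-use schedule? yes; the destination is a listed territory? no; the consignee is a government body? no — 1 of 3 hold (need ≥2) → not satisfied.
Under article 6: the goods are intended for civil end-use? yes; Excluded Good (article 10)? no; Registered Export (article 7)? no — 1 of 3 hold (need ≥2) → not satisfied.
Under article 5: the consignee is a government body? no; and the end-use certificate has been lodged? yes; and the goods are of foreign origin? no. So the shipment is not a Class-H Article.
Under article 13: Covered Article (article 6)? no; and not a Class-H Article (article 5)? yes. So the shipment is not a Senior Export.
Under article 2: the goods do not incorporate encryption functionality? yes; or the goods are specified on the dual-use schedule? no. So the shipment is a Provisional Transfer.
Under article 3: Covered Shipment (article 9)? yes; and Senior Export (article 13)? no; and Provisional Transfer (article 2)? yes. So the shipment is not a Class-G Shipment.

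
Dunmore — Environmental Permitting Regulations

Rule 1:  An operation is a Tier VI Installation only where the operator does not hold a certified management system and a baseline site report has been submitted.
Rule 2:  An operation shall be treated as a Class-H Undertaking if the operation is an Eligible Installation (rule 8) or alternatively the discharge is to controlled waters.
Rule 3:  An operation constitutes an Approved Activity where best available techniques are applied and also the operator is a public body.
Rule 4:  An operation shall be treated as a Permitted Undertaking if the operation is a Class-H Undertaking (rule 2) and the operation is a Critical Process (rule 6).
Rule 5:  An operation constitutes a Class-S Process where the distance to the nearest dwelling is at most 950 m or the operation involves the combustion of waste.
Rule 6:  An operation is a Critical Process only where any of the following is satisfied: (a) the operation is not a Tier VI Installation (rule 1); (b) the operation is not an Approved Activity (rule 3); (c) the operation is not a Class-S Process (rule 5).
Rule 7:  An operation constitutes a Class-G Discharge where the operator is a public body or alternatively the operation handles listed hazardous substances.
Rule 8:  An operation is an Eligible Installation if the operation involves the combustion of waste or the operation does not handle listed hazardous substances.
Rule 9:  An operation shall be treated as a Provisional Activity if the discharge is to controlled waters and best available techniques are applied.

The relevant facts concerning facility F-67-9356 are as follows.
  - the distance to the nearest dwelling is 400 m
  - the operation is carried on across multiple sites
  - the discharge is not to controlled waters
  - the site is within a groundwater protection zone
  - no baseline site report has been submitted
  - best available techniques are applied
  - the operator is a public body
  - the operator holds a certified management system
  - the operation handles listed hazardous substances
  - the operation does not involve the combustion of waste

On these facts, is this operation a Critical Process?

rule 1 — Tier VI Installation: [the operator does not hold a certified management system? no] AND [a baseline site report has been submitted? no] → not satisfied.
rule 3 — Approved Activity: [best available techniques are applied? yes] AND [the operator is a public body? yes] → satisfied.
rule 5 — Class-S Process: [distance to the nearest dwelling: 400 m ≤ 950 m? yes] OR [the operation involves the combustion of waste? no] → satisfied.
rule 6 — Critical Process: [not a Tier VI Installation (rule 1)? yes] OR [not an Approved Activity (rule 3)? no] OR [not a Class-S Process (rule 5)? no] → satisfied.

Yes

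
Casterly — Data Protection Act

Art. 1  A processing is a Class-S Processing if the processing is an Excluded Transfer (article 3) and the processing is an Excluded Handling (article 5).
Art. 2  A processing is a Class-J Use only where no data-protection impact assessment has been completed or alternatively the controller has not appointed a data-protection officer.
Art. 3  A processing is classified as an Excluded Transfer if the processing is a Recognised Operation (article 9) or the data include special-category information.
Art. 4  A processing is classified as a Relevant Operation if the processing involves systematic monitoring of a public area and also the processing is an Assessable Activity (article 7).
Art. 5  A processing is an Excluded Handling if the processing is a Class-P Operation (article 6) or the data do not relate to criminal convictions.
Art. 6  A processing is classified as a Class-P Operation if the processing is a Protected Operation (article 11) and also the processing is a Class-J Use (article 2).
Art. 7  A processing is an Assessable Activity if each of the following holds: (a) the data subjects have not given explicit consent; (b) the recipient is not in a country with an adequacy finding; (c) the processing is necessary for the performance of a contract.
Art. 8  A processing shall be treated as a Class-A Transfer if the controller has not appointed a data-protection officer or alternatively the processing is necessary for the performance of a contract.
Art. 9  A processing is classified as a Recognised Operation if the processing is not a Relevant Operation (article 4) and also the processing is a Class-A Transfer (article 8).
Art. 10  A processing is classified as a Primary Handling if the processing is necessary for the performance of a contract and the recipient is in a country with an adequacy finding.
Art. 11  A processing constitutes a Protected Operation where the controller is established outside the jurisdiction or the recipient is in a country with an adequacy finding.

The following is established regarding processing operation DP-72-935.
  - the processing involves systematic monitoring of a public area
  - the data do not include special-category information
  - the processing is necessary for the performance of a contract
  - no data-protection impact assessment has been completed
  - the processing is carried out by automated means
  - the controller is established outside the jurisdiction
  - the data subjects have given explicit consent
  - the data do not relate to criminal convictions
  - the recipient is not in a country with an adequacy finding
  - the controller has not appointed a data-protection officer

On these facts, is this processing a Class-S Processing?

Under article 7: the data subjects have not given explicit consent? no; and the recipient is not in a country with an adequacy finding? yes; and the processing is necessary for the performance of a contract? yes. So the processing is not an Assessable Activity.
Under article 4: the processing involves systematic monitoring of a public area? yes; and Assessable Activity (article 7)? no. So the processing is not a Relevant Operation.
Under article 8: the controller has not appointed a data-protection officer? yes; or the processing is necessary for the performance of a contract? yes. So the processing is a Class-A Transfer.
Under article 9: not a Relevant Operation (article 4)? yes; and Class-A Transfer (article 8)? yes. So the processing is a Recognised Operation.
Under article 3: Recognised Operation (article 9)? yes; or the data include special-category information? no. So the processing is an Excluded Transfer.
Under article 11: the controller is established outside the jurisdiction? yes; or the recipient is in a country with an adequacy finding? no. So the processing is a Protected Operation.
Under article 2: no data-protection impact assessment has been completed? yes; or the controller has not appointed a data-protection officer? yes. So the processing is a Class-J Use.
Under article 6: Protected Operation (article 11)? yes; and Class-J Use (article 2)? yes. So the processing is a Class-P Operation.
Under article 5: Class-P Operation (article 6)? yes; or the data do not relate to criminal convictions? yes. So the processing is an Excluded Handling.
Under article 1: Excluded Transfer (article 3)? yes; and Excluded Handling (article 5)? yes. So the processing is a Class-S Processing.

Yes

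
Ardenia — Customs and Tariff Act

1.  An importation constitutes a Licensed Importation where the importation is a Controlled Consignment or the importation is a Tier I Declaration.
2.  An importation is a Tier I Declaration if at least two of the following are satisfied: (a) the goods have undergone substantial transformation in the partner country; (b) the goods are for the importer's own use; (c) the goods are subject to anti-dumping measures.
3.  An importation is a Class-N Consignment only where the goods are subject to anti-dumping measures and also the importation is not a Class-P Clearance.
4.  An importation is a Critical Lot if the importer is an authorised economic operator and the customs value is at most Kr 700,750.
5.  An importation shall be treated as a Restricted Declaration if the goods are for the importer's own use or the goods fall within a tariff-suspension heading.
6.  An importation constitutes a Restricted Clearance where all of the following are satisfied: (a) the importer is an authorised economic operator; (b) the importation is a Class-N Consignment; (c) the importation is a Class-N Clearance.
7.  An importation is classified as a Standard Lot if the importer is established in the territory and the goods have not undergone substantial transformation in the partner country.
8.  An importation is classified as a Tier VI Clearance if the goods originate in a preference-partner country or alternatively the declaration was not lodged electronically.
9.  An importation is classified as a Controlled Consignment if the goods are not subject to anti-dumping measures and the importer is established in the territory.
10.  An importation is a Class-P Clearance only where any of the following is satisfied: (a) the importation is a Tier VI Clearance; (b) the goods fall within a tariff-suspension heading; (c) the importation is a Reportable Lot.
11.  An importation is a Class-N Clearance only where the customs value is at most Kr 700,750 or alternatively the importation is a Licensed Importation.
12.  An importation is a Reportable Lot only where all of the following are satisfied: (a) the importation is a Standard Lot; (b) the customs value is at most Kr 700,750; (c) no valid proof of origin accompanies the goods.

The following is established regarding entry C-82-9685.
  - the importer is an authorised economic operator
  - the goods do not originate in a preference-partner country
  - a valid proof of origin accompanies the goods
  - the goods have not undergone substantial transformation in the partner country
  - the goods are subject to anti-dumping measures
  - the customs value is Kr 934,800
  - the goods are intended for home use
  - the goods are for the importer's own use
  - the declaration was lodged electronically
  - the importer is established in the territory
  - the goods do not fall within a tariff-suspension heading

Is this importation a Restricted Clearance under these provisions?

Yes

Under paragraph 8: the goods originate in a preference-partner country? no; or the declaration was not lodged electronically? no. So the importation is not a Tier VI Clearance.
Under paragraph 7: the importer is established in the territory? yes; and the goods have not undergone substantial transformation in the partner country? yes. So the importation is a Standard Lot.
Under paragraph 12: Standard Lot (paragraph 7)? yes; and customs value: Kr 934,800 ≤ Kr 700,750? no; and no valid proof of origin accompanies the goods? no. So the importation is not a Reportable Lot.
Under paragraph 10: Tier VI Clearance (paragraph 8)? no; or the goods fall within a tariff-suspension heading? no; or Reportable Lot (paragraph 12)? no. So the importation is not a Class-P Clearance.
Under paragraph 3: the goods are subject to anti-dumping measures? yes; and not a Class-P Clearance (paragraph 10)? yes. So the importation is a Class-N Consignment.
Under paragraph 9: the goods are not subject to anti-dumping measures? no; and the importer is established in the territory? yes. So the importation is not a Controlled Consignment.
Under paragraph 2: the goods have undergone substantial transformation in the partner country? no; the goods are for the importer's own use? yes; the goods are subject to anti-dumping measures? yes — 2 of 3 hold (need ≥2) → satisfied.
Under paragraph 1: Controlled Consignment (paragraph 9)? no; or Tier I Declaration (paragraph 2)? yes. So the importation is a Licensed Importation.
Under paragraph 11: customs value: Kr 934,800 ≤ Kr 700,750? no; or Licensed Importation (paragraph 1)? yes. So the importation is a Class-N Clearance.
Under paragraph 6: the importer is an authorised economic operator? yes; and Class-N Consignment (paragraph 3)? yes; and Class-N Clearance (paragraph 11)? yes. So the importation is a Restricted Clearance.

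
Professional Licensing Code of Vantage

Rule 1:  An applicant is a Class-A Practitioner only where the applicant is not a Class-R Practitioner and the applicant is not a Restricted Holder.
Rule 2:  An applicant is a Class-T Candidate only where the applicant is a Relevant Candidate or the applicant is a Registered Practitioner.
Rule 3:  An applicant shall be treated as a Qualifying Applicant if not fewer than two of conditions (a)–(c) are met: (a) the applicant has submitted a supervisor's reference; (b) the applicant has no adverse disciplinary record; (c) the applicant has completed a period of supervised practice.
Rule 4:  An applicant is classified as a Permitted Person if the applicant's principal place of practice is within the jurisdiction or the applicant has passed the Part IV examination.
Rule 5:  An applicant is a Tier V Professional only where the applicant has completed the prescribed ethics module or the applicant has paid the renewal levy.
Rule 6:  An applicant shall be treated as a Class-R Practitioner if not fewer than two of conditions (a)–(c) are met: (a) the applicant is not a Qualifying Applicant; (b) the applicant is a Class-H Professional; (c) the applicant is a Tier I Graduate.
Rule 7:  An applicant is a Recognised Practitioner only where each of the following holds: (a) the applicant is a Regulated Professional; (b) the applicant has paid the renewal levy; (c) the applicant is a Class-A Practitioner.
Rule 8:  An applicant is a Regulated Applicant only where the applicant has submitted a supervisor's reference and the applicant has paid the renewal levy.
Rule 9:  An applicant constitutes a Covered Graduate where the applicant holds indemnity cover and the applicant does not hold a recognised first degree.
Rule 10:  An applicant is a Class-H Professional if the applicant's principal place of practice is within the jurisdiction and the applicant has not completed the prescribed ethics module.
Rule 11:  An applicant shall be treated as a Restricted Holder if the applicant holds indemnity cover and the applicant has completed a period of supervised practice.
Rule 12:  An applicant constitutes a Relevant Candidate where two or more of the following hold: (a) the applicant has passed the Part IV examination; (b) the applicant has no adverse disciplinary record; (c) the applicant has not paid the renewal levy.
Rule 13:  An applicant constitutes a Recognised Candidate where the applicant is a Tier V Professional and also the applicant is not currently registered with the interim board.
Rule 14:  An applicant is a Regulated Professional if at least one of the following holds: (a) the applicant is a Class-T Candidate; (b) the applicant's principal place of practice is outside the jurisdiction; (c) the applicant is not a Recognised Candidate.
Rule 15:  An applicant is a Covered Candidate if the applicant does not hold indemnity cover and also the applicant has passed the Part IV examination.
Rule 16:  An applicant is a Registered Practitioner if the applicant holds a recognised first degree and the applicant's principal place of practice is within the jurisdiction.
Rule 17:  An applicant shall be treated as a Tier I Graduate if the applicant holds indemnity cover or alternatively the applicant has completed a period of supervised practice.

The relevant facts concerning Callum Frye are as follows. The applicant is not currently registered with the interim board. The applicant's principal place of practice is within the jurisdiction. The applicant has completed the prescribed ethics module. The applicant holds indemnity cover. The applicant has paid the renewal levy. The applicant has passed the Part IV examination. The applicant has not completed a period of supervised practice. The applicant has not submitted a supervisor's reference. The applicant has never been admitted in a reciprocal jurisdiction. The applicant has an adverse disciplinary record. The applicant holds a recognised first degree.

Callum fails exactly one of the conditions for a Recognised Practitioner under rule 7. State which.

Class-A Practitioner

rule 12 — Relevant Candidate: the applicant has passed the Part IV examination? yes; the applicant has no adverse disciplinary record? no; the applicant has not paid the renewal levy? no — 1 of 3 hold (need ≥2) → not satisfied.
rule 16 — Registered Practitioner: [the applicant holds a recognised first degree? yes] AND [the applicant's principal place of practice is within the jurisdiction? yes] → satisfied.
rule 2 — Class-T Candidate: [Relevant Candidate (rule 12)? no] OR [Registered Practitioner (rule 16)? yes] → satisfied.
rule 5 — Tier V Professional: [the applicant has completed the prescribed ethics module? yes] OR [the applicant has paid the renewal levy? yes] → satisfied.
rule 13 — Recognised Candidate: [Tier V Professional (rule 5)? yes] AND [the applicant is not currently registered with the interim board? yes] → satisfied.
rule 14 — Regulated Professional: [Class-T Candidate (rule 2)? yes] OR [the applicant's principal place of practice is outside the jurisdiction? no] OR [not a Recognised Candidate (rule 13)? no] → satisfied.
rule 3 — Qualifying Applicant: the applicant has submitted a supervisor's reference? no; the applicant has no adverse disciplinary record? no; the applicant has completed a period of supervised practice? no — 0 of 3 hold (need ≥2) → not satisfied.
rule 10 — Class-H Professional: [the applicant's principal place of practice is within the jurisdiction? yes] AND [the applicant has not completed the prescribed ethics module? no] → not satisfied.
rule 17 — Tier I Graduate: [the applicant holds indemnity cover? yes] OR [the applicant has completed a period of supervised practice? no] → satisfied.
rule 6 — Class-R Practitioner: not a Qualifying Applicant (rule 3)? yes; Class-H Professional (rule 10)? no; Tier I Graduate (rule 17)? yes — 2 of 3 hold (need ≥2) → satisfied.
rule 11 — Restricted Holder: [the applicant holds indemnity cover? yes] AND [the applicant has completed a period of supervised practice? no] → not satisfied.
rule 1 — Class-A Practitioner: [not a Class-R Practitioner (rule 6)? no] AND [not a Restricted Holder (rule 11)? yes] → not satisfied.
rule 7 — Recognised Practitioner: [Regulated Professional (rule 14)? yes] AND [the applicant has paid the renewal levy? yes] AND [Class-A Practitioner (rule 1)? no] → not satisfied.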